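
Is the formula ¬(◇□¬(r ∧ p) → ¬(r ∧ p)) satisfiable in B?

1. ¬(◇□¬(r ∧ p) → ¬(r ∧ p)), 0
2. ◇□¬(r ∧ p), 0
3. r ∧ p, 0
4. r, 0
5. p, 0
6. □¬(r ∧ p), 1
7. ¬(r ∧ p), 0
8. ¬(r ∧ p), 1
9. ¬p, 0
Accessibility: 0R0, 0R1, 1R0, 1R1
Branch closes: p and ¬p both at 0.
(One branch shown.) All branches close.

Unsatisfiable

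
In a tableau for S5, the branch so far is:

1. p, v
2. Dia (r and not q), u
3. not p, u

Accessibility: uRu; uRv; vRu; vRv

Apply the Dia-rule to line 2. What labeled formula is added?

a fresh world w with uRw, and r and not q at w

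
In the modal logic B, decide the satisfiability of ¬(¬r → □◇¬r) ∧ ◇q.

1. ¬(¬r → □◇¬r) ∧ ◇q, u
2. ¬(¬r → □◇¬r), u
3. ◇q, u
4. ¬r, u
5. ¬□◇¬r, u
6. q, v
7. ¬◇¬r, w
8. r, u
Accessibility: uRu, uRv, uRw, vRu, vRv, wRu, wRw
Branch closes: r and ¬r both at u.
(One branch shown.) All branches close.

Unsatisfiable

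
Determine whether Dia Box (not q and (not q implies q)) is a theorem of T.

Tableau for the negation not Dia Box (not q and (not q implies q)):
1. not Dia Box (not q and (not q implies q)), 0
2. not Box (not q and (not q implies q)), 0
3. not (not q and (not q implies q)), 1
4. not Box (not q and (not q implies q)), 1
5. not (not q implies q), 1
6. not q, 1
7. not (not q and (not q implies q)), 2
8. not (not q implies q), 2
9. not q, 2
Accessibility: 0R0, 0R1, 1R1, 1R2, 2R2
The negation has an open branch (countermodel exists).

Invalid (countermodel exists)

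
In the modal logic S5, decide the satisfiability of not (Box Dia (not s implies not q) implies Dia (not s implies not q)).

Unsatisfiable (every branch closes)

1. not (Box Dia (not s implies not q) implies Dia (not s implies not q)), w0
2. Box Dia (not s implies not q), w0
3. not Dia (not s implies not q), w0
4. Dia (not s implies not q), w0
5. not (not s implies not q), w0
6. not s, w0
7. q, w0
8. not s implies not q, w1
9. Dia (not s implies not q), w1
10. not (not s implies not q), w1
11. not s, w1
12. q, w1
13. not q, w1
Accessibility: w0Rw0, w0Rw1, w1Rw0, w1Rw1
Branch closes: q and not q both at w1.
All branches of the tableau close; one closing branch shown above.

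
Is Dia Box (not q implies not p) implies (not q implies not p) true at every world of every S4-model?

Invalid (countermodel exists)

Tableau for the negation not (Dia Box (not q implies not p) implies (not q implies not p)):
1. not (Dia Box (not q implies not p) implies (not q implies not p)), 0
2. Dia Box (not q implies not p), 0
3. not (not q implies not p), 0
4. not q, 0
5. p, 0
6. Box (not q implies not p), 1
7. not q implies not p, 1
8. not p, 1
Accessibility: 0R0, 0R1, 1R1
The negation has an open branch (countermodel exists).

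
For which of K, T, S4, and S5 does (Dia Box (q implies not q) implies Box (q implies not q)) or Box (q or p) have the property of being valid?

S5

S5-tableau for the negation not ((Dia Box (q implies not q) implies Box (q implies not q)) or Box (q or p)):
1. not ((Dia Box (q implies not q) implies Box (q implies not q)) or Box (q or p)), u
2. not (Dia Box (q implies not q) implies Box (q implies not q)), u   [neg-or-rule on 1]
3. not Box (q or p), u   [neg-or-rule on 1]
4. Dia Box (q implies not q), u   [neg-implies-rule on 2]
5. not Box (q implies not q), u   [neg-implies-rule on 2]
6. not (q or p), v   [neg-Box-rule on 3: fresh world v, uRv]
7. not q, v   [neg-or-rule on 6]
8. not p, v   [neg-or-rule on 6]
9. Box (q implies not q), w   [Dia-rule on 4: fresh world w, uRw]
10. q implies not q, u   [Box-rule on 9 via wRu]
11. q implies not q, v   [Box-rule on 9 via wRv]
12. q implies not q, w   [Box-rule on 9 via wRw]
13. not q, u   [implies-rule on 10 (branches; this branch)]
14. not q, w   [implies-rule on 12 (branches; this branch)]
15. not (q implies not q), x   [neg-Box-rule on 5: fresh world x, uRx]
16. q, x   [neg-implies-rule on 15]
17. q implies not q, x   [Box-rule on 9 via wRx]
18. not q, x   [implies-rule on 17 (branches; this branch)]
Accessibility: uRu, uRv, uRw, uRx, vRu, vRv, vRw, vRx, wRu, wRv, wRw, wRx, xRu, xRv, xRw, xRx
Branch closes: q and not q both at x.
Every branch closes (one shown): valid in S5.
S4-tableau for the negation not ((Dia Box (q implies not q) implies Box (q implies not q)) or Box (q or p)):
1. not ((Dia Box (q implies not q) implies Box (q implies not q)) or Box (q or p)), u
2. not (Dia Box (q implies not q) implies Box (q implies not q)), u   [neg-or-rule on 1]
3. not Box (q or p), u   [neg-or-rule on 1]
4. Dia Box (q implies not q), u   [neg-implies-rule on 2]
5. not Box (q implies not q), u   [neg-implies-rule on 2]
6. not (q or p), v   [neg-Box-rule on 3: fresh world v, uRv]
7. not q, v   [neg-or-rule on 6]
8. not p, v   [neg-or-rule on 6]
9. Box (q implies not q), w   [Dia-rule on 4: fresh world w, uRw]
10. q implies not q, w   [Box-rule on 9 via wRw]
11. not q, w   [implies-rule on 10 (branches; this branch)]
12. not (q implies not q), x   [neg-Box-rule on 5: fresh world x, uRx]
13. q, x   [neg-implies-rule on 12]
Accessibility: uRu, uRv, uRw, uRx, vRv, wRw, xRx
Complete open branch: countermodel on an S4-frame, so not valid in S4, nor in K, T (the same frame is also a K-frame and a T-frame).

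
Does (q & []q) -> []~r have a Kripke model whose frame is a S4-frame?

1. (q & []q) -> []~r, 0
2. []~r, 0   [->-rule on 1 (branches; this branch)]
3. ~r, 0   [[]-rule on 2 via 0R0]
Accessibility: 0R0

Satisfiable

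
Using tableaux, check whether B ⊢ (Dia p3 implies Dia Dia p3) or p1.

Tableau for the negation not ((Dia p3 implies Dia Dia p3) or p1):
1. not ((Dia p3 implies Dia Dia p3) or p1), w0
2. not (Dia p3 implies Dia Dia p3), w0
3. not p1, w0
4. Dia p3, w0
5. not Dia Dia p3, w0
6. not Dia p3, w0
7. not p3, w0
8. p3, w1
9. not Dia p3, w1
10. not p3, w1
Accessibility: w0Rw0, w0Rw1, w1Rw0, w1Rw1
Branch closes: p3 and not p3 both at w1.
Every branch of the negation's tableau closes; the branch above is one of them.

Valid in B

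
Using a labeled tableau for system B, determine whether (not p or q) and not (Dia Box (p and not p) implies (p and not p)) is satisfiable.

1. (not p or q) and not (Dia Box (p and not p) implies (p and not p)), 0
2. not p or q, 0
3. not (Dia Box (p and not p) implies (p and not p)), 0
4. Dia Box (p and not p), 0
5. not (p and not p), 0
6. q, 0
7. p, 0
8. Box (p and not p), 1
9. p and not p, 0
10. not p, 0
Accessibility: 0R0, 0R1, 1R0, 1R1
Branch closes: p and not p both at 0.
All branches of the tableau close; one closing branch shown above.

No, unsatisfiable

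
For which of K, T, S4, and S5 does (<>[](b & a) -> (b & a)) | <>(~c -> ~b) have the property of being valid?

S5-tableau for the negation ~((<>[](b & a) -> (b & a)) | <>(~c -> ~b)):
1. ~((<>[](b & a) -> (b & a)) | <>(~c -> ~b)), 0
2. ~(<>[](b & a) -> (b & a)), 0
3. ~<>(~c -> ~b), 0
4. <>[](b & a), 0
5. ~(b & a), 0
6. ~(~c -> ~b), 0
7. ~c, 0
8. b, 0
9. ~a, 0
10. [](b & a), 1
11. ~(~c -> ~b), 1
12. ~c, 1
13. b, 1
14. b & a, 0
15. a, 0
Accessibility: 0R0, 0R1, 1R0, 1R1
Branch closes: a and ~a both at 0.
Every branch closes (one shown): valid in S5.
S4-tableau for the negation ~((<>[](b & a) -> (b & a)) | <>(~c -> ~b)):
1. ~((<>[](b & a) -> (b & a)) | <>(~c -> ~b)), 0
2. ~(<>[](b & a) -> (b & a)), 0
3. ~<>(~c -> ~b), 0
4. <>[](b & a), 0
5. ~(b & a), 0
6. ~(~c -> ~b), 0
7. ~c, 0
8. b, 0
9. ~a, 0
10. [](b & a), 1
11. ~(~c -> ~b), 1
12. ~c, 1
13. b, 1
14. b & a, 1
15. a, 1
Accessibility: 0R0, 0R1, 1R1
Complete open branch: countermodel on an S4-frame, so not valid in S4, nor in K, T (the same frame is also a K-frame and a T-frame).

S5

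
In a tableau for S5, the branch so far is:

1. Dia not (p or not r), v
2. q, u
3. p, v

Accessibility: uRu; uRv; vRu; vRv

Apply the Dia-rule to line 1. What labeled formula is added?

a fresh world w with vRw, and not (p or not r) at w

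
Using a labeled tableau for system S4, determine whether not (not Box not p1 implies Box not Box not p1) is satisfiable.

Satisfiable

1. not (not Box not p1 implies Box not Box not p1), u
2. not Box not p1, u
3. not Box not Box not p1, u
4. p1, v
5. Box not p1, w
6. not p1, w
Accessibility: uRu, uRv, uRw, vRv, wRw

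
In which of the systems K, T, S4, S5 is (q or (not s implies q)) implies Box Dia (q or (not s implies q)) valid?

S5

S5-tableau for the negation not ((q or (not s implies q)) implies Box Dia (q or (not s implies q))):
1. not ((q or (not s implies q)) implies Box Dia (q or (not s implies q))), 0
2. q or (not s implies q), 0
3. not Box Dia (q or (not s implies q)), 0
4. not s implies q, 0
5. s, 0
6. not Dia (q or (not s implies q)), 1
7. not (q or (not s implies q)), 0
8. not q, 0
9. not (not s implies q), 0
10. not s, 0
Accessibility: 0R0, 0R1, 1R0, 1R1
Branch closes: s and not s both at 0.
Every branch closes (one shown): valid in S5.
S4-tableau for the negation not ((q or (not s implies q)) implies Box Dia (q or (not s implies q))):
1. not ((q or (not s implies q)) implies Box Dia (q or (not s implies q))), 0
2. q or (not s implies q), 0
3. not Box Dia (q or (not s implies q)), 0
4. not s implies q, 0
5. q, 0
6. not Dia (q or (not s implies q)), 1
7. not (q or (not s implies q)), 1
8. not q, 1
9. not (not s implies q), 1
10. not s, 1
Accessibility: 0R0, 0R1, 1R1
Complete open branch: countermodel on an S4-frame, so not valid in S4, nor in K, T (the same frame is also a K-frame and a T-frame).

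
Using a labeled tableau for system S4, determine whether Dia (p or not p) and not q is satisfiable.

Yes, satisfiable

1. Dia (p or not p) and not q, u
2. Dia (p or not p), u
3. not q, u
4. p or not p, v
5. not p, v
Accessibility: uRu, uRv, vRv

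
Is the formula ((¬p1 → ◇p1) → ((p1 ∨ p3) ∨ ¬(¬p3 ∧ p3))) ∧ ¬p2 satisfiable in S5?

Satisfiable

1. ((¬p1 → ◇p1) → ((p1 ∨ p3) ∨ ¬(¬p3 ∧ p3))) ∧ ¬p2, w0
2. (¬p1 → ◇p1) → ((p1 ∨ p3) ∨ ¬(¬p3 ∧ p3)), w0
3. ¬p2, w0
4. (p1 ∨ p3) ∨ ¬(¬p3 ∧ p3), w0
5. ¬(¬p3 ∧ p3), w0
6. ¬p3, w0
Accessibility: w0Rw0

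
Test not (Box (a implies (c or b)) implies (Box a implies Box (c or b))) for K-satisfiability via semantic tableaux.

1. not (Box (a implies (c or b)) implies (Box a implies Box (c or b))), u
2. Box (a implies (c or b)), u
3. not (Box a implies Box (c or b)), u
4. Box a, u
5. not Box (c or b), u
6. not (c or b), v
7. not c, v
8. not b, v
9. a implies (c or b), v
10. a, v
11. c or b, v
12. b, v
Accessibility: uRv
Branch closes: b and not b both at v.
All branches of the tableau close; one closing branch shown above.

No, unsatisfiable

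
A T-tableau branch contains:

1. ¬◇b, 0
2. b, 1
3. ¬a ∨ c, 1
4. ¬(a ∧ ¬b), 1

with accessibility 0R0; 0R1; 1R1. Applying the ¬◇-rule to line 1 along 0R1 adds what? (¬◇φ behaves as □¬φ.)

¬◇φ behaves as □¬φ: propagate the negated body to each accessible world.

¬b, 1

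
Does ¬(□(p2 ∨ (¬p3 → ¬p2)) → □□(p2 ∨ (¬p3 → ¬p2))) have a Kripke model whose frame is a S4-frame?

Unsatisfiable

1. ¬(□(p2 ∨ (¬p3 → ¬p2)) → □□(p2 ∨ (¬p3 → ¬p2))), u
2. □(p2 ∨ (¬p3 → ¬p2)), u   [¬→-rule on 1]
3. ¬□□(p2 ∨ (¬p3 → ¬p2)), u   [¬→-rule on 1]
4. p2 ∨ (¬p3 → ¬p2), u   [□-rule on 2 via uRu]
5. ¬p3 → ¬p2, u   [∨-rule on 4 (branches; this branch)]
6. ¬p2, u   [→-rule on 5 (branches; this branch)]
7. ¬□(p2 ∨ (¬p3 → ¬p2)), v   [¬□-rule on 3: fresh world v, uRv]
8. p2 ∨ (¬p3 → ¬p2), v   [□-rule on 2 via uRv]
9. ¬p3 → ¬p2, v   [∨-rule on 8 (branches; this branch)]
10. ¬p2, v   [→-rule on 9 (branches; this branch)]
11. ¬(p2 ∨ (¬p3 → ¬p2)), w   [¬□-rule on 7: fresh world w, vRw]
12. ¬p2, w   [¬∨-rule on 11]
13. ¬(¬p3 → ¬p2), w   [¬∨-rule on 11]
14. ¬p3, w   [¬→-rule on 13]
15. p2, w   [¬→-rule on 13]
Accessibility: uRu, uRv, uRw, vRv, vRw, wRw
Branch closes: p2 and ¬p2 both at w.
All branches of the tableau close; one closing branch shown above.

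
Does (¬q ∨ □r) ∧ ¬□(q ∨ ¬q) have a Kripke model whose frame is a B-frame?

1. (¬q ∨ □r) ∧ ¬□(q ∨ ¬q), 0
2. ¬q ∨ □r, 0
3. ¬□(q ∨ ¬q), 0
4. □r, 0
5. r, 0
6. ¬(q ∨ ¬q), 1
7. ¬q, 1
8. q, 1
Accessibility: 0R0, 0R1, 1R0, 1R1
Branch closes: q and ¬q both at 1.
All branches of the tableau close; one closing branch shown above.

Unsatisfiable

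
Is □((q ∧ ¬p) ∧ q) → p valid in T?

Not valid

Tableau for the negation ¬(□((q ∧ ¬p) ∧ q) → p):
1. ¬(□((q ∧ ¬p) ∧ q) → p), 0
2. □((q ∧ ¬p) ∧ q), 0
3. ¬p, 0
4. (q ∧ ¬p) ∧ q, 0
5. q ∧ ¬p, 0
6. q, 0
Accessibility: 0R0
The negation has an open branch (countermodel exists).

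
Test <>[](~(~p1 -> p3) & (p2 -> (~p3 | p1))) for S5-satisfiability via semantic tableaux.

1. <>[](~(~p1 -> p3) & (p2 -> (~p3 | p1))), w0
2. [](~(~p1 -> p3) & (p2 -> (~p3 | p1))), w1   [<>-rule on 1: fresh world w1, w0Rw1]
3. ~(~p1 -> p3) & (p2 -> (~p3 | p1)), w0   [[]-rule on 2 via w1Rw0]
4. ~(~p1 -> p3), w0   [&-rule on 3]
5. p2 -> (~p3 | p1), w0   [&-rule on 3]
6. ~p1, w0   [~->-rule on 4]
7. ~p3, w0   [~->-rule on 4]
8. ~(~p1 -> p3) & (p2 -> (~p3 | p1)), w1   [[]-rule on 2 via w1Rw1]
9. ~(~p1 -> p3), w1   [&-rule on 8]
10. p2 -> (~p3 | p1), w1   [&-rule on 8]
11. ~p1, w1   [~->-rule on 9]
12. ~p3, w1   [~->-rule on 9]
13. ~p3 | p1, w0   [->-rule on 5 (branches; this branch)]
14. ~p3 | p1, w1   [->-rule on 10 (branches; this branch)]
Accessibility: w0Rw0, w0Rw1, w1Rw0, w1Rw1

Yes, satisfiable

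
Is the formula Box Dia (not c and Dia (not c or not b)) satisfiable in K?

1. Box Dia (not c and Dia (not c or not b)), u

Satisfiable (open branch found)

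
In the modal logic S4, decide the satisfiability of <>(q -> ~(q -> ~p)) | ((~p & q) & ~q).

Yes, satisfiable

1. <>(q -> ~(q -> ~p)) | ((~p & q) & ~q), 0
2. <>(q -> ~(q -> ~p)), 0
3. q -> ~(q -> ~p), 1
4. ~(q -> ~p), 1
5. q, 1
6. p, 1
Accessibility: 0R0, 0R1, 1R1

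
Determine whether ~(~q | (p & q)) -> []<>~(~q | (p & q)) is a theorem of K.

Tableau for the negation ~(~(~q | (p & q)) -> []<>~(~q | (p & q))):
1. ~(~(~q | (p & q)) -> []<>~(~q | (p & q))), u
2. ~(~q | (p & q)), u
3. ~[]<>~(~q | (p & q)), u
4. q, u
5. ~(p & q), u
6. ~p, u
7. ~<>~(~q | (p & q)), v
Accessibility: uRv
The negation has an open branch (countermodel exists).

No, not valid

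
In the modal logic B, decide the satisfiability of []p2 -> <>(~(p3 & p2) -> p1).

1. []p2 -> <>(~(p3 & p2) -> p1), w0
2. <>(~(p3 & p2) -> p1), w0
3. ~(p3 & p2) -> p1, w1
4. p1, w1
Accessibility: w0Rw0, w0Rw1, w1Rw0, w1Rw1

Yes, satisfiable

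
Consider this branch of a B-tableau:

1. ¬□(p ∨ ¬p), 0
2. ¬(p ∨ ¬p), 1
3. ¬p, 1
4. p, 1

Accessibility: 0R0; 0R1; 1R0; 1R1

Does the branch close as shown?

Yes, closed

Both p and ¬p appear at 1.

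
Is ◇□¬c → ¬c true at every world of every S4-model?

No, not valid

Tableau for the negation ¬(◇□¬c → ¬c):
1. ¬(◇□¬c → ¬c), 0
2. ◇□¬c, 0
3. c, 0
4. □¬c, 1
5. ¬c, 1
Accessibility: 0R0, 0R1, 1R1
The negation has an open branch (countermodel exists).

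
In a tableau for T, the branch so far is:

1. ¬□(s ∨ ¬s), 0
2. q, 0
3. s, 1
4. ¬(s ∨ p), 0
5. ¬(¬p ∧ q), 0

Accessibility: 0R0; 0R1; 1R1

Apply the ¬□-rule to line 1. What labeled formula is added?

a fresh world 2 with 0R2, and ¬(s ∨ ¬s) at 2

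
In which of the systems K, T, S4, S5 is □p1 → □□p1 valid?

S4-tableau for the negation ¬(□p1 → □□p1):
1. ¬(□p1 → □□p1), u
2. □p1, u
3. ¬□□p1, u
4. p1, u
5. ¬□p1, v
6. p1, v
7. ¬p1, w
8. p1, w
Accessibility: uRu, uRv, uRw, vRv, vRw, wRw
Branch closes: p1 and ¬p1 both at w.
Every branch closes (one shown): valid in S4, hence also in S5 (every theorem of S4 is a theorem of S5).
T-tableau for the negation ¬(□p1 → □□p1):
1. ¬(□p1 → □□p1), u
2. □p1, u
3. ¬□□p1, u
4. p1, u
5. ¬□p1, v
6. p1, v
7. ¬p1, w
Accessibility: uRu, uRv, vRv, vRw, wRw
Complete open branch: countermodel on a T-frame, so not valid in T, nor in K (the same frame is also a K-frame).

S4, S5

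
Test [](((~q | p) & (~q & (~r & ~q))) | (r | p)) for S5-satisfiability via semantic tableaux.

1. [](((~q | p) & (~q & (~r & ~q))) | (r | p)), w0
2. ((~q | p) & (~q & (~r & ~q))) | (r | p), w0
3. r | p, w0
4. p, w0
Accessibility: w0Rw0

Satisfiable (open branch found)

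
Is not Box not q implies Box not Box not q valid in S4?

Not valid

Tableau for the negation not (not Box not q implies Box not Box not q):
1. not (not Box not q implies Box not Box not q), w0
2. not Box not q, w0   [neg-implies-rule on 1]
3. not Box not Box not q, w0   [neg-implies-rule on 1]
4. q, w1   [neg-Box-rule on 2: fresh world w1, w0Rw1]
5. Box not q, w2   [neg-Box-rule on 3: fresh world w2, w0Rw2]
6. not q, w2   [Box-rule on 5 via w2Rw2]
Accessibility: w0Rw0, w0Rw1, w0Rw2, w1Rw1, w2Rw2
The negation has an open branch (countermodel exists).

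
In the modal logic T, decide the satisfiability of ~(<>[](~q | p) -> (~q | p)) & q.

Yes, satisfiable

1. ~(<>[](~q | p) -> (~q | p)) & q, w0
2. ~(<>[](~q | p) -> (~q | p)), w0
3. q, w0
4. <>[](~q | p), w0
5. ~(~q | p), w0
6. ~p, w0
7. [](~q | p), w1
8. ~q | p, w1
9. p, w1
Accessibility: w0Rw0, w0Rw1, w1Rw1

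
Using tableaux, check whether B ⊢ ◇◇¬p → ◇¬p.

Invalid (countermodel exists)

Tableau for the negation ¬(◇◇¬p → ◇¬p):
1. ¬(◇◇¬p → ◇¬p), w0
2. ◇◇¬p, w0   [¬→-rule on 1]
3. ¬◇¬p, w0   [¬→-rule on 1]
4. p, w0   [¬◇-rule on 3 via w0Rw0]
5. ◇¬p, w1   [◇-rule on 2: fresh world w1, w0Rw1]
6. p, w1   [¬◇-rule on 3 via w0Rw1]
7. ¬p, w2   [◇-rule on 5: fresh world w2, w1Rw2]
Accessibility: w0Rw0, w0Rw1, w1Rw0, w1Rw1, w1Rw2, w2Rw1, w2Rw2
The negation has an open branch (countermodel exists).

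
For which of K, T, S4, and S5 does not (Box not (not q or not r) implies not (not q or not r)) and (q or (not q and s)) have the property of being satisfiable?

K-tableau for the formula:
1. not (Box not (not q or not r) implies not (not q or not r)) and (q or (not q and s)), 0
2. not (Box not (not q or not r) implies not (not q or not r)), 0
3. q or (not q and s), 0
4. Box not (not q or not r), 0
5. not q or not r, 0
6. not q and s, 0
7. not q, 0
8. s, 0
9. not r, 0
Complete open branch: satisfiable in K.
T-tableau for the formula:
1. not (Box not (not q or not r) implies not (not q or not r)) and (q or (not q and s)), 0
2. not (Box not (not q or not r) implies not (not q or not r)), 0
3. q or (not q and s), 0
4. Box not (not q or not r), 0
5. not q or not r, 0
6. not (not q or not r), 0
7. q, 0
8. r, 0
9. not q and s, 0
10. not q, 0
11. s, 0
Accessibility: 0R0
Branch closes: q and not q both at 0.
Every branch closes (one shown): unsatisfiable in T, hence also in S4, S5 (every S4/S5-frame is a T-frame).

K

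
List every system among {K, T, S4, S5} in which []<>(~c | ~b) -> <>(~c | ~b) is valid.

T, S4, S5

T-tableau for the negation ~([]<>(~c | ~b) -> <>(~c | ~b)):
1. ~([]<>(~c | ~b) -> <>(~c | ~b)), u
2. []<>(~c | ~b), u   [~->-rule on 1]
3. ~<>(~c | ~b), u   [~->-rule on 1]
4. <>(~c | ~b), u   [[]-rule on 2 via uRu]
5. ~(~c | ~b), u   [~<>-rule on 3 via uRu]
6. c, u   [~|-rule on 5]
7. b, u   [~|-rule on 5]
8. ~c | ~b, v   [<>-rule on 4: fresh world v, uRv]
9. <>(~c | ~b), v   [[]-rule on 2 via uRv]
10. ~(~c | ~b), v   [~<>-rule on 3 via uRv]
11. c, v   [~|-rule on 10]
12. b, v   [~|-rule on 10]
13. ~b, v   [|-rule on 8 (branches; this branch)]
Accessibility: uRu, uRv, vRv
Branch closes: b and ~b both at v.
Every branch closes (one shown): valid in T, hence also in S4, S5 (every theorem of T is a theorem of S4 and S5).
K-tableau for the negation ~([]<>(~c | ~b) -> <>(~c | ~b)):
1. ~([]<>(~c | ~b) -> <>(~c | ~b)), u
2. []<>(~c | ~b), u   [~->-rule on 1]
3. ~<>(~c | ~b), u   [~->-rule on 1]
Complete open branch: countermodel on a K-frame, so not valid in K.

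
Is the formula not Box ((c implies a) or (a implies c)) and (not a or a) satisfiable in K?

Unsatisfiable (every branch closes)

1. not Box ((c implies a) or (a implies c)) and (not a or a), w0
2. not Box ((c implies a) or (a implies c)), w0
3. not a or a, w0
4. a, w0
5. not ((c implies a) or (a implies c)), w1
6. not (c implies a), w1
7. not (a implies c), w1
8. c, w1
9. not a, w1
10. a, w1
11. not c, w1
Accessibility: w0Rw1
Branch closes: a and not a both at w1.
All branches of the tableau close; one closing branch shown above.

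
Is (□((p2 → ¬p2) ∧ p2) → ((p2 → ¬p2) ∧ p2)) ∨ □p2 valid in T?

Valid in T

Tableau for the negation ¬((□((p2 → ¬p2) ∧ p2) → ((p2 → ¬p2) ∧ p2)) ∨ □p2):
1. ¬((□((p2 → ¬p2) ∧ p2) → ((p2 → ¬p2) ∧ p2)) ∨ □p2), u
2. ¬(□((p2 → ¬p2) ∧ p2) → ((p2 → ¬p2) ∧ p2)), u
3. ¬□p2, u
4. □((p2 → ¬p2) ∧ p2), u
5. ¬((p2 → ¬p2) ∧ p2), u
6. (p2 → ¬p2) ∧ p2, u
7. p2 → ¬p2, u
8. p2, u
9. ¬(p2 → ¬p2), u
10. ¬p2, u
Accessibility: uRu
Branch closes: p2 and ¬p2 both at u.
Every branch of the negation's tableau closes; the branch above is one of them.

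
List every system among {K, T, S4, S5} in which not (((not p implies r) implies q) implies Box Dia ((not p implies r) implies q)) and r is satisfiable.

K, T, S4

S5-tableau for the formula:
1. not (((not p implies r) implies q) implies Box Dia ((not p implies r) implies q)) and r, w0
2. not (((not p implies r) implies q) implies Box Dia ((not p implies r) implies q)), w0   [and-rule on 1]
3. r, w0   [and-rule on 1]
4. (not p implies r) implies q, w0   [neg-implies-rule on 2]
5. not Box Dia ((not p implies r) implies q), w0   [neg-implies-rule on 2]
6. q, w0   [implies-rule on 4 (branches; this branch)]
7. not Dia ((not p implies r) implies q), w1   [neg-Box-rule on 5: fresh world w1, w0Rw1]
8. not ((not p implies r) implies q), w0   [neg-Dia-rule on 7 via w1Rw0]
9. not p implies r, w0   [neg-implies-rule on 8]
10. not q, w0   [neg-implies-rule on 8]
Accessibility: w0Rw0, w0Rw1, w1Rw0, w1Rw1
Branch closes: q and not q both at w0.
Every branch closes (one shown): unsatisfiable in S5.
S4-tableau for the formula:
1. not (((not p implies r) implies q) implies Box Dia ((not p implies r) implies q)) and r, w0
2. not (((not p implies r) implies q) implies Box Dia ((not p implies r) implies q)), w0   [and-rule on 1]
3. r, w0   [and-rule on 1]
4. (not p implies r) implies q, w0   [neg-implies-rule on 2]
5. not Box Dia ((not p implies r) implies q), w0   [neg-implies-rule on 2]
6. q, w0   [implies-rule on 4 (branches; this branch)]
7. not Dia ((not p implies r) implies q), w1   [neg-Box-rule on 5: fresh world w1, w0Rw1]
8. not ((not p implies r) implies q), w1   [neg-Dia-rule on 7 via w1Rw1]
9. not p implies r, w1   [neg-implies-rule on 8]
10. not q, w1   [neg-implies-rule on 8]
11. r, w1   [implies-rule on 9 (branches; this branch)]
Accessibility: w0Rw0, w0Rw1, w1Rw1
Complete open branch: satisfiable in S4, hence also in K, T (this S4-model is also a K-model and a T-model).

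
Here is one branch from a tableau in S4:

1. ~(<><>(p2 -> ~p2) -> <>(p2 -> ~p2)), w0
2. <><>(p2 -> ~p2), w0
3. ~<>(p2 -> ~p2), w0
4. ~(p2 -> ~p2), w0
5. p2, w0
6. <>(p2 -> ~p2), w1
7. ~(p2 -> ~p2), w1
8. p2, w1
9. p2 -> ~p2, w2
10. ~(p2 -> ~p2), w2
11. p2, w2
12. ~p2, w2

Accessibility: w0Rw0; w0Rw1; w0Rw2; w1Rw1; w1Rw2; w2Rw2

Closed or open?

Closed

Both p2 and ~p2 appear at w2.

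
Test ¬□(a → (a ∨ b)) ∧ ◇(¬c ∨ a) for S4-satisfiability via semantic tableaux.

1. ¬□(a → (a ∨ b)) ∧ ◇(¬c ∨ a), 0
2. ¬□(a → (a ∨ b)), 0
3. ◇(¬c ∨ a), 0
4. ¬(a → (a ∨ b)), 1
5. a, 1
6. ¬(a ∨ b), 1
7. ¬a, 1
8. ¬b, 1
Accessibility: 0R0, 0R1, 1R1
Branch closes: a and ¬a both at 1.
All branches of the tableau close; one closing branch shown above.

No, unsatisfiable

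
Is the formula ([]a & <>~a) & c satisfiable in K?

Unsatisfiable

1. ([]a & <>~a) & c, u
2. []a & <>~a, u   [&-rule on 1]
3. c, u   [&-rule on 1]
4. []a, u   [&-rule on 2]
5. <>~a, u   [&-rule on 2]
6. ~a, v   [<>-rule on 5: fresh world v, uRv]
7. a, v   [[]-rule on 4 via uRv]
Accessibility: uRv
Branch closes: a and ~a both at v.
Every branch closes; the branch above is one of them.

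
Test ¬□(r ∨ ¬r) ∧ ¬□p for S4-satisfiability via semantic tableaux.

No, unsatisfiable

1. ¬□(r ∨ ¬r) ∧ ¬□p, u
2. ¬□(r ∨ ¬r), u
3. ¬□p, u
4. ¬(r ∨ ¬r), v
5. ¬r, v
6. r, v
Accessibility: uRu, uRv, vRv
Branch closes: r and ¬r both at v.
(One branch shown.) All branches close.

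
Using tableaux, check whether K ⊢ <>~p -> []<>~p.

Tableau for the negation ~(<>~p -> []<>~p):
1. ~(<>~p -> []<>~p), 0
2. <>~p, 0
3. ~[]<>~p, 0
4. ~p, 1
5. ~<>~p, 2
Accessibility: 0R1, 0R2
The negation has an open branch (countermodel exists).

No, not valid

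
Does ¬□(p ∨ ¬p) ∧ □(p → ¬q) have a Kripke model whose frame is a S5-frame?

1. ¬□(p ∨ ¬p) ∧ □(p → ¬q), 0
2. ¬□(p ∨ ¬p), 0
3. □(p → ¬q), 0
4. p → ¬q, 0
5. ¬q, 0
6. ¬(p ∨ ¬p), 1
7. ¬p, 1
8. p, 1
Accessibility: 0R0, 0R1, 1R0, 1R1
Branch closes: p and ¬p both at 1.
All branches of the tableau close; one closing branch shown above.

Unsatisfiable (every branch closes)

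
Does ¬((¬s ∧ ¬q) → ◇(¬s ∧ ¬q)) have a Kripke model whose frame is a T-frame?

Unsatisfiable

1. ¬((¬s ∧ ¬q) → ◇(¬s ∧ ¬q)), w0
2. ¬s ∧ ¬q, w0   [¬→-rule on 1]
3. ¬◇(¬s ∧ ¬q), w0   [¬→-rule on 1]
4. ¬s, w0   [∧-rule on 2]
5. ¬q, w0   [∧-rule on 2]
6. ¬(¬s ∧ ¬q), w0   [¬◇-rule on 3 via w0Rw0]
7. q, w0   [¬∧-rule on 6 (branches; this branch)]
Accessibility: w0Rw0
Branch closes: q and ¬q both at w0.
Every branch closes; the branch above is one of them.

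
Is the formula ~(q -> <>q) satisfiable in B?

1. ~(q -> <>q), w0
2. q, w0
3. ~<>q, w0
4. ~q, w0
Accessibility: w0Rw0
Branch closes: q and ~q both at w0.
(One branch shown.) All branches close.

No, unsatisfiable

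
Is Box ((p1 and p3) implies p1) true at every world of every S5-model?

Valid

Tableau for the negation not Box ((p1 and p3) implies p1):
1. not Box ((p1 and p3) implies p1), w0
2. not ((p1 and p3) implies p1), w1
3. p1 and p3, w1
4. not p1, w1
5. p1, w1
6. p3, w1
Accessibility: w0Rw0, w0Rw1, w1Rw0, w1Rw1
Branch closes: p1 and not p1 both at w1.
All branches of the negation close; one closing branch shown above.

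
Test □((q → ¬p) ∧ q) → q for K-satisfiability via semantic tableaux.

Satisfiable (open branch found)

1. □((q → ¬p) ∧ q) → q, 0
2. q, 0   [→-rule on 1 (branches; this branch)]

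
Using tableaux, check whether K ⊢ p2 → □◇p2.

Tableau for the negation ¬(p2 → □◇p2):
1. ¬(p2 → □◇p2), 0
2. p2, 0
3. ¬□◇p2, 0
4. ¬◇p2, 1
Accessibility: 0R1
The negation has an open branch (countermodel exists).

Not valid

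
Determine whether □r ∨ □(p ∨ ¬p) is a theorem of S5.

Tableau for the negation ¬(□r ∨ □(p ∨ ¬p)):
1. ¬(□r ∨ □(p ∨ ¬p)), u
2. ¬□r, u
3. ¬□(p ∨ ¬p), u
4. ¬r, v
5. ¬(p ∨ ¬p), w
6. ¬p, w
7. p, w
Accessibility: uRu, uRv, uRw, vRu, vRv, vRw, wRu, wRv, wRw
Branch closes: p and ¬p both at w.
Every branch of the negation's tableau closes; the branch above is one of them.

Valid in S5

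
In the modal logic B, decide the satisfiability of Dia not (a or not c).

1. Dia not (a or not c), u
2. not (a or not c), v
3. not a, v
4. c, v
Accessibility: uRu, uRv, vRu, vRv

Satisfiable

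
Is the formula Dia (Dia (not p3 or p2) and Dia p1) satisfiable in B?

Satisfiable (open branch found)

1. Dia (Dia (not p3 or p2) and Dia p1), w0
2. Dia (not p3 or p2) and Dia p1, w1
3. Dia (not p3 or p2), w1
4. Dia p1, w1
5. not p3 or p2, w2
6. p2, w2
7. p1, w3
Accessibility: w0Rw0, w0Rw1, w1Rw0, w1Rw1, w1Rw2, w1Rw3, w2Rw1, w2Rw2, w3Rw1, w3Rw3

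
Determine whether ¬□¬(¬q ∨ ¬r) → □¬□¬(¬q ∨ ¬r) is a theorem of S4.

Tableau for the negation ¬(¬□¬(¬q ∨ ¬r) → □¬□¬(¬q ∨ ¬r)):
1. ¬(¬□¬(¬q ∨ ¬r) → □¬□¬(¬q ∨ ¬r)), w0
2. ¬□¬(¬q ∨ ¬r), w0
3. ¬□¬□¬(¬q ∨ ¬r), w0
4. ¬q ∨ ¬r, w1
5. ¬r, w1
6. □¬(¬q ∨ ¬r), w2
7. ¬(¬q ∨ ¬r), w2
8. q, w2
9. r, w2
Accessibility: w0Rw0, w0Rw1, w0Rw2, w1Rw1, w2Rw2
The negation has an open branch (countermodel exists).

Not valid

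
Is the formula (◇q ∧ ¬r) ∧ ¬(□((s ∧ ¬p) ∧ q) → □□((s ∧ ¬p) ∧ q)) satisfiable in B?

Yes, satisfiable

1. (◇q ∧ ¬r) ∧ ¬(□((s ∧ ¬p) ∧ q) → □□((s ∧ ¬p) ∧ q)), 0
2. ◇q ∧ ¬r, 0
3. ¬(□((s ∧ ¬p) ∧ q) → □□((s ∧ ¬p) ∧ q)), 0
4. ◇q, 0
5. ¬r, 0
6. □((s ∧ ¬p) ∧ q), 0
7. ¬□□((s ∧ ¬p) ∧ q), 0
8. (s ∧ ¬p) ∧ q, 0
9. s ∧ ¬p, 0
10. q, 0
11. s, 0
12. ¬p, 0
13. q, 1
14. (s ∧ ¬p) ∧ q, 1
15. s ∧ ¬p, 1
16. s, 1
17. ¬p, 1
18. ¬□((s ∧ ¬p) ∧ q), 2
19. (s ∧ ¬p) ∧ q, 2
20. s ∧ ¬p, 2
21. q, 2
22. s, 2
23. ¬p, 2
24. ¬((s ∧ ¬p) ∧ q), 3
25. ¬q, 3
Accessibility: 0R0, 0R1, 0R2, 1R0, 1R1, 2R0, 2R2, 2R3, 3R2, 3R3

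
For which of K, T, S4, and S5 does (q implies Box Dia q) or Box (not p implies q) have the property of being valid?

S5

S4-tableau for the negation not ((q implies Box Dia q) or Box (not p implies q)):
1. not ((q implies Box Dia q) or Box (not p implies q)), u
2. not (q implies Box Dia q), u
3. not Box (not p implies q), u
4. q, u
5. not Box Dia q, u
6. not (not p implies q), v
7. not p, v
8. not q, v
9. not Dia q, w
10. not q, w
Accessibility: uRu, uRv, uRw, vRv, wRw
Complete open branch: countermodel on an S4-frame, so not valid in S4, nor in K, T (the same frame is also a K-frame and a T-frame).
S5-tableau for the negation not ((q implies Box Dia q) or Box (not p implies q)):
1. not ((q implies Box Dia q) or Box (not p implies q)), u
2. not (q implies Box Dia q), u
3. not Box (not p implies q), u
4. q, u
5. not Box Dia q, u
6. not (not p implies q), v
7. not p, v
8. not q, v
9. not Dia q, w
10. not q, u
Accessibility: uRu, uRv, uRw, vRu, vRv, vRw, wRu, wRv, wRw
Branch closes: q and not q both at u.
Every branch closes (one shown): valid in S5.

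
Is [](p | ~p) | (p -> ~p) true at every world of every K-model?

Tableau for the negation ~([](p | ~p) | (p -> ~p)):
1. ~([](p | ~p) | (p -> ~p)), u
2. ~[](p | ~p), u
3. ~(p -> ~p), u
4. p, u
5. ~(p | ~p), v
6. ~p, v
7. p, v
Accessibility: uRv
Branch closes: p and ~p both at v.
Every branch of the negation's tableau closes; the branch above is one of them.

Yes, valid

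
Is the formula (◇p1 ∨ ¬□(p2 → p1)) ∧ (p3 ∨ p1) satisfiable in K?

Satisfiable

1. (◇p1 ∨ ¬□(p2 → p1)) ∧ (p3 ∨ p1), 0
2. ◇p1 ∨ ¬□(p2 → p1), 0
3. p3 ∨ p1, 0
4. ¬□(p2 → p1), 0
5. p1, 0
6. ¬(p2 → p1), 1
7. p2, 1
8. ¬p1, 1
Accessibility: 0R1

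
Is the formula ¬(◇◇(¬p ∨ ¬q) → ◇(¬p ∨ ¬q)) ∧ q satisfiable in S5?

1. ¬(◇◇(¬p ∨ ¬q) → ◇(¬p ∨ ¬q)) ∧ q, u
2. ¬(◇◇(¬p ∨ ¬q) → ◇(¬p ∨ ¬q)), u
3. q, u
4. ◇◇(¬p ∨ ¬q), u
5. ¬◇(¬p ∨ ¬q), u
6. ¬(¬p ∨ ¬q), u
7. p, u
8. ◇(¬p ∨ ¬q), v
9. ¬(¬p ∨ ¬q), v
10. p, v
11. q, v
12. ¬p ∨ ¬q, w
13. ¬(¬p ∨ ¬q), w
14. p, w
15. q, w
16. ¬q, w
Accessibility: uRu, uRv, uRw, vRu, vRv, vRw, wRu, wRv, wRw
Branch closes: q and ¬q both at w.
(One branch shown.) All branches close.

Unsatisfiable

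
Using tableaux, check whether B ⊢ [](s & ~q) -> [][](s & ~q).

Tableau for the negation ~([](s & ~q) -> [][](s & ~q)):
1. ~([](s & ~q) -> [][](s & ~q)), 0
2. [](s & ~q), 0
3. ~[][](s & ~q), 0
4. s & ~q, 0
5. s, 0
6. ~q, 0
7. ~[](s & ~q), 1
8. s & ~q, 1
9. s, 1
10. ~q, 1
11. ~(s & ~q), 2
12. q, 2
Accessibility: 0R0, 0R1, 1R0, 1R1, 1R2, 2R1, 2R2
The negation has an open branch (countermodel exists).

No, not valid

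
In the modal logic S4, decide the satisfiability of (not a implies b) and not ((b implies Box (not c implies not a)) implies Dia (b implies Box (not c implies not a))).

No, unsatisfiable

1. (not a implies b) and not ((b implies Box (not c implies not a)) implies Dia (b implies Box (not c implies not a))), 0
2. not a implies b, 0
3. not ((b implies Box (not c implies not a)) implies Dia (b implies Box (not c implies not a))), 0
4. b implies Box (not c implies not a), 0
5. not Dia (b implies Box (not c implies not a)), 0
6. not (b implies Box (not c implies not a)), 0
7. b, 0
8. not Box (not c implies not a), 0
9. Box (not c implies not a), 0
10. not c implies not a, 0
11. not a, 0
12. not (not c implies not a), 1
13. not c, 1
14. a, 1
15. not (b implies Box (not c implies not a)), 1
16. b, 1
17. not Box (not c implies not a), 1
18. not c implies not a, 1
19. not a, 1
Accessibility: 0R0, 0R1, 1R1
Branch closes: a and not a both at 1.
(One branch shown.) All branches close.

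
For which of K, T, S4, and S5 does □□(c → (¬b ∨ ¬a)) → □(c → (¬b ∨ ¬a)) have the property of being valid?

K-tableau for the negation ¬(□□(c → (¬b ∨ ¬a)) → □(c → (¬b ∨ ¬a))):
1. ¬(□□(c → (¬b ∨ ¬a)) → □(c → (¬b ∨ ¬a))), w0
2. □□(c → (¬b ∨ ¬a)), w0
3. ¬□(c → (¬b ∨ ¬a)), w0
4. ¬(c → (¬b ∨ ¬a)), w1
5. c, w1
6. ¬(¬b ∨ ¬a), w1
7. b, w1
8. a, w1
9. □(c → (¬b ∨ ¬a)), w1
Accessibility: w0Rw1
Complete open branch: countermodel on a K-frame, so not valid in K.
T-tableau for the negation ¬(□□(c → (¬b ∨ ¬a)) → □(c → (¬b ∨ ¬a))):
1. ¬(□□(c → (¬b ∨ ¬a)) → □(c → (¬b ∨ ¬a))), w0
2. □□(c → (¬b ∨ ¬a)), w0
3. ¬□(c → (¬b ∨ ¬a)), w0
4. □(c → (¬b ∨ ¬a)), w0
5. c → (¬b ∨ ¬a), w0
6. ¬b ∨ ¬a, w0
7. ¬a, w0
8. ¬(c → (¬b ∨ ¬a)), w1
9. c, w1
10. ¬(¬b ∨ ¬a), w1
11. b, w1
12. a, w1
13. □(c → (¬b ∨ ¬a)), w1
14. c → (¬b ∨ ¬a), w1
15. ¬b ∨ ¬a, w1
16. ¬a, w1
Accessibility: w0Rw0, w0Rw1, w1Rw1
Branch closes: a and ¬a both at w1.
Every branch closes (one shown): valid in T, hence also in S4, S5 (every theorem of T is a theorem of S4 and S5).

T, S4, S5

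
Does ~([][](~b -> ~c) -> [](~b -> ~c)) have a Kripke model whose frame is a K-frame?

Yes, satisfiable

1. ~([][](~b -> ~c) -> [](~b -> ~c)), 0
2. [][](~b -> ~c), 0   [~->-rule on 1]
3. ~[](~b -> ~c), 0   [~->-rule on 1]
4. ~(~b -> ~c), 1   [~[]-rule on 3: fresh world 1, 0R1]
5. ~b, 1   [~->-rule on 4]
6. c, 1   [~->-rule on 4]
7. [](~b -> ~c), 1   [[]-rule on 2 via 0R1]
Accessibility: 0R1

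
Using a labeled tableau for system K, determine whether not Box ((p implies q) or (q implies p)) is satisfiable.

1. not Box ((p implies q) or (q implies p)), w0
2. not ((p implies q) or (q implies p)), w1   [neg-Box-rule on 1: fresh world w1, w0Rw1]
3. not (p implies q), w1   [neg-or-rule on 2]
4. not (q implies p), w1   [neg-or-rule on 2]
5. p, w1   [neg-implies-rule on 3]
6. not q, w1   [neg-implies-rule on 3]
7. q, w1   [neg-implies-rule on 4]
8. not p, w1   [neg-implies-rule on 4]
Accessibility: w0Rw1
Branch closes: q and not q both at w1.
Every branch closes; the branch above is one of them.

Unsatisfiable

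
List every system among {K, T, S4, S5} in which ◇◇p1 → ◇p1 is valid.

S4-tableau for the negation ¬(◇◇p1 → ◇p1):
1. ¬(◇◇p1 → ◇p1), u
2. ◇◇p1, u   [¬→-rule on 1]
3. ¬◇p1, u   [¬→-rule on 1]
4. ¬p1, u   [¬◇-rule on 3 via uRu]
5. ◇p1, v   [◇-rule on 2: fresh world v, uRv]
6. ¬p1, v   [¬◇-rule on 3 via uRv]
7. p1, w   [◇-rule on 5: fresh world w, vRw]
8. ¬p1, w   [¬◇-rule on 3 via uRw]
Accessibility: uRu, uRv, uRw, vRv, vRw, wRw
Branch closes: p1 and ¬p1 both at w.
Every branch closes (one shown): valid in S4, hence also in S5 (every theorem of S4 is a theorem of S5).
T-tableau for the negation ¬(◇◇p1 → ◇p1):
1. ¬(◇◇p1 → ◇p1), u
2. ◇◇p1, u   [¬→-rule on 1]
3. ¬◇p1, u   [¬→-rule on 1]
4. ¬p1, u   [¬◇-rule on 3 via uRu]
5. ◇p1, v   [◇-rule on 2: fresh world v, uRv]
6. ¬p1, v   [¬◇-rule on 3 via uRv]
7. p1, w   [◇-rule on 5: fresh world w, vRw]
Accessibility: uRu, uRv, vRv, vRw, wRw
Complete open branch: countermodel on a T-frame, so not valid in T, nor in K (the same frame is also a K-frame).

S4, S5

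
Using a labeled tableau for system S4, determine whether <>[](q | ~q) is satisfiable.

1. <>[](q | ~q), w0
2. [](q | ~q), w1
3. q | ~q, w1
4. ~q, w1
Accessibility: w0Rw0, w0Rw1, w1Rw1

Satisfiable (open branch found)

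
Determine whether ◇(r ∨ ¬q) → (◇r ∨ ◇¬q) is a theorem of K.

Valid in K

Tableau for the negation ¬(◇(r ∨ ¬q) → (◇r ∨ ◇¬q)):
1. ¬(◇(r ∨ ¬q) → (◇r ∨ ◇¬q)), w0
2. ◇(r ∨ ¬q), w0
3. ¬(◇r ∨ ◇¬q), w0
4. ¬◇r, w0
5. ¬◇¬q, w0
6. r ∨ ¬q, w1
7. ¬r, w1
8. q, w1
9. ¬q, w1
Accessibility: w0Rw1
Branch closes: q and ¬q both at w1.
Every branch of the negation's tableau closes; the branch above is one of them.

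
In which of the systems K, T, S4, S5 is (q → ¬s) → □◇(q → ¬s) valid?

S5

S4-tableau for the negation ¬((q → ¬s) → □◇(q → ¬s)):
1. ¬((q → ¬s) → □◇(q → ¬s)), 0
2. q → ¬s, 0
3. ¬□◇(q → ¬s), 0
4. ¬s, 0
5. ¬◇(q → ¬s), 1
6. ¬(q → ¬s), 1
7. q, 1
8. s, 1
Accessibility: 0R0, 0R1, 1R1
Complete open branch: countermodel on an S4-frame, so not valid in S4, nor in K, T (the same frame is also a K-frame and a T-frame).
S5-tableau for the negation ¬((q → ¬s) → □◇(q → ¬s)):
1. ¬((q → ¬s) → □◇(q → ¬s)), 0
2. q → ¬s, 0
3. ¬□◇(q → ¬s), 0
4. ¬s, 0
5. ¬◇(q → ¬s), 1
6. ¬(q → ¬s), 0
7. q, 0
8. s, 0
Accessibility: 0R0, 0R1, 1R0, 1R1
Branch closes: s and ¬s both at 0.
Every branch closes (one shown): valid in S5.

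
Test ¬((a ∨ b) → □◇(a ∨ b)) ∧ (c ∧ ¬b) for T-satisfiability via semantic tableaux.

Yes, satisfiable

1. ¬((a ∨ b) → □◇(a ∨ b)) ∧ (c ∧ ¬b), u
2. ¬((a ∨ b) → □◇(a ∨ b)), u
3. c ∧ ¬b, u
4. a ∨ b, u
5. ¬□◇(a ∨ b), u
6. c, u
7. ¬b, u
8. a, u
9. ¬◇(a ∨ b), v
10. ¬(a ∨ b), v
11. ¬a, v
12. ¬b, v
Accessibility: uRu, uRv, vRv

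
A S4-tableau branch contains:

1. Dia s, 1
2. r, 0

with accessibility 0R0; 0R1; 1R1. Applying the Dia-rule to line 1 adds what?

a fresh world 2 with 1R2, and s at 2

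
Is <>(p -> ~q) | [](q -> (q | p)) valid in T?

Tableau for the negation ~(<>(p -> ~q) | [](q -> (q | p))):
1. ~(<>(p -> ~q) | [](q -> (q | p))), w0
2. ~<>(p -> ~q), w0
3. ~[](q -> (q | p)), w0
4. ~(p -> ~q), w0
5. p, w0
6. q, w0
7. ~(q -> (q | p)), w1
8. q, w1
9. ~(q | p), w1
10. ~q, w1
11. ~p, w1
Accessibility: w0Rw0, w0Rw1, w1Rw1
Branch closes: q and ~q both at w1.
Every branch of the negation's tableau closes; the branch above is one of them.

Valid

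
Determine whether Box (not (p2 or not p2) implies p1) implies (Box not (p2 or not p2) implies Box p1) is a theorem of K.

Tableau for the negation not (Box (not (p2 or not p2) implies p1) implies (Box not (p2 or not p2) implies Box p1)):
1. not (Box (not (p2 or not p2) implies p1) implies (Box not (p2 or not p2) implies Box p1)), w0
2. Box (not (p2 or not p2) implies p1), w0
3. not (Box not (p2 or not p2) implies Box p1), w0
4. Box not (p2 or not p2), w0
5. not Box p1, w0
6. not p1, w1
7. not (p2 or not p2) implies p1, w1
8. not (p2 or not p2), w1
9. not p2, w1
10. p2, w1
Accessibility: w0Rw1
Branch closes: p2 and not p2 both at w1.
Every branch of the negation's tableau closes; the branch above is one of them.

Valid in K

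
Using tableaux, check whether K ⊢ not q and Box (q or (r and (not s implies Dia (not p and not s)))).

No, not valid

Tableau for the negation not (not q and Box (q or (r and (not s implies Dia (not p and not s))))):
1. not (not q and Box (q or (r and (not s implies Dia (not p and not s))))), 0
2. not Box (q or (r and (not s implies Dia (not p and not s)))), 0   [neg-and-rule on 1 (branches; this branch)]
3. not (q or (r and (not s implies Dia (not p and not s)))), 1   [neg-Box-rule on 2: fresh world 1, 0R1]
4. not q, 1   [neg-or-rule on 3]
5. not (r and (not s implies Dia (not p and not s))), 1   [neg-or-rule on 3]
6. not (not s implies Dia (not p and not s)), 1   [neg-and-rule on 5 (branches; this branch)]
7. not s, 1   [neg-implies-rule on 6]
8. not Dia (not p and not s), 1   [neg-implies-rule on 6]
Accessibility: 0R1
The negation has an open branch (countermodel exists).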